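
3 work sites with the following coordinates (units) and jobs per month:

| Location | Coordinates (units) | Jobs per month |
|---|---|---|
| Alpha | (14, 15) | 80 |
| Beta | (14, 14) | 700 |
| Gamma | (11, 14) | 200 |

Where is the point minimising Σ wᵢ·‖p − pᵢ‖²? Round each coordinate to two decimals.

(13.39, 14.08)

The minimiser of Σwᵢ‖p−pᵢ‖² is the weighted centroid p* = (Σwᵢpᵢ)/(Σwᵢ).
Σwᵢ = 980.
Σwᵢxᵢ = 80·14 + 700·14 + 200·11 = 13120.
Σwᵢyᵢ = 80·15 + 700·14 + 200·14 = 13800.
x* = 13120/980 = 13.39, y* = 13800/980 = 14.08.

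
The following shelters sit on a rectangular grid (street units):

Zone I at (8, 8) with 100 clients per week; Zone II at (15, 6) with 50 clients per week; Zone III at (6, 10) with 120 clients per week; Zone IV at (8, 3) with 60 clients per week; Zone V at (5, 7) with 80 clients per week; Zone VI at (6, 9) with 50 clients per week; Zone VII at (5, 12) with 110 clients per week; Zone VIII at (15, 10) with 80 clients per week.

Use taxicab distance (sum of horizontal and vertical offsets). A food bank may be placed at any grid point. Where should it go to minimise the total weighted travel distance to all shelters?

Manhattan distance separates: Σwᵢ(|x−xᵢ|+|y−yᵢ|) = Σwᵢ|x−xᵢ| + Σwᵢ|y−yᵢ|, so x and y are optimised independently as 1-D weighted medians.
Total weight W = 650; half = 325.
x-coordinate, sorted with cumulative weight:
  x=5 (Zone V, w=80) cum 80
  x=5 (Zone VII, w=110) cum 190
  x=6 (Zone III, w=120) cum 310
  x=6 (Zone VI, w=50) cum 360  ← median
  x=8 (Zone I, w=100) cum 460
  x=8 (Zone IV, w=60) cum 520
  x=15 (Zone II, w=50) cum 570
  x=15 (Zone VIII, w=80) cum 650
⇒ x* = 6
y-coordinate, sorted with cumulative weight:
  y=3 (Zone IV, w=60) cum 60
  y=6 (Zone II, w=50) cum 110
  y=7 (Zone V, w=80) cum 190
  y=8 (Zone I, w=100) cum 290
  y=9 (Zone VI, w=50) cum 340  ← median
  y=10 (Zone III, w=120) cum 460
  y=10 (Zone VIII, w=80) cum 540
  y=12 (Zone VII, w=110) cum 650
⇒ y* = 9

(6, 9)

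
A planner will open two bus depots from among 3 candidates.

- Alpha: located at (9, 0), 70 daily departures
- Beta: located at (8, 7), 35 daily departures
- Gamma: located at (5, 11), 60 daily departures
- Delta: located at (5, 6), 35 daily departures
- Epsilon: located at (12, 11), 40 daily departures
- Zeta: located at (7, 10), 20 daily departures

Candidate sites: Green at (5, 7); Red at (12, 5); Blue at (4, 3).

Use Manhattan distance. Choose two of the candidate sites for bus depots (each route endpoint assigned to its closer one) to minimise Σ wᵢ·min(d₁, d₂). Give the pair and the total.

{Green, Red}, total 1280

Evaluate every pair (each demand assigned to the nearer of the two):
  {Green, Red}: total = 1280
  {Green, Blue}: total = 1480
  {Red, Blue}: total = 1890
Best pair: {Green, Red} with total 1280.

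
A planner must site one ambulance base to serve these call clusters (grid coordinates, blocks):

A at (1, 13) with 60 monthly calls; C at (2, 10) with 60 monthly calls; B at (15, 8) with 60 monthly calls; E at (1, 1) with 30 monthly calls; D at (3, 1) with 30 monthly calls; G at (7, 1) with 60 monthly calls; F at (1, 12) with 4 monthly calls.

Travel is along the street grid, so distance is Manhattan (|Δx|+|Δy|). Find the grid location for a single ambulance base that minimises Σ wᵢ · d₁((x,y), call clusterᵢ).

(2, 8)

Manhattan distance separates: Σwᵢ(|x−xᵢ|+|y−yᵢ|) = Σwᵢ|x−xᵢ| + Σwᵢ|y−yᵢ|, so x and y are optimised independently as 1-D weighted medians.
Total weight W = 304; half = 152.
x-coordinate, sorted with cumulative weight:
  x=1 (A, w=60) cum 60
  x=1 (E, w=30) cum 90
  x=1 (F, w=4) cum 94
  x=2 (C, w=60) cum 154  ← median
  x=3 (D, w=30) cum 184
  x=7 (G, w=60) cum 244
  x=15 (B, w=60) cum 304
⇒ x* = 2
y-coordinate, sorted with cumulative weight:
  y=1 (E, w=30) cum 30
  y=1 (D, w=30) cum 60
  y=1 (G, w=60) cum 120
  y=8 (B, w=60) cum 180  ← median
  y=10 (C, w=60) cum 240
  y=12 (F, w=4) cum 244
  y=13 (A, w=60) cum 304
⇒ y* = 8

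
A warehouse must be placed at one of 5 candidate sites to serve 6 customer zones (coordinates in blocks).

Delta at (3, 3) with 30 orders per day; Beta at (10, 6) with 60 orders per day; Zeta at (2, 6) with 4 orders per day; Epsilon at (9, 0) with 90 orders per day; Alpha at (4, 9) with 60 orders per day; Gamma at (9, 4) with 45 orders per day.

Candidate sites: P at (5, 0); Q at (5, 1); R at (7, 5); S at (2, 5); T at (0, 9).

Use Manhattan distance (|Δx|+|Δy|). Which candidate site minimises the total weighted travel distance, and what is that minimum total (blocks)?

R, total 1629 blocks

Total weighted distance at each candidate:
  P (5, 0): total = 2166
  Q (5, 1): total = 2057
  R (7, 5): total = 1629
  S (2, 5): total = 2434
  T (0, 9): total = 3560
Minimum is at R with total 1629 blocks.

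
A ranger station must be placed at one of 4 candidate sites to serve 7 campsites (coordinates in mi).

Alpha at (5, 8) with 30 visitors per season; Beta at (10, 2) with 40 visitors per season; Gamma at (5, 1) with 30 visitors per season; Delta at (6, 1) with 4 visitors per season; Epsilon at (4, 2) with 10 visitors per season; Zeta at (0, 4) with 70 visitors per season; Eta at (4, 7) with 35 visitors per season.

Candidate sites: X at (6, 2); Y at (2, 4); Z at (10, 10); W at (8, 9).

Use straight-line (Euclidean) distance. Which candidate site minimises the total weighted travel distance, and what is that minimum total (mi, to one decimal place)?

Total weighted distance at each candidate:
  X (6, 2): total = 1040.1
  Y (2, 4): total = 921.6
  Z (10, 10): total = 1980.9
  W (8, 9): total = 1572.9
Minimum is at Y with total 921.6 mi.

Y, total 921.6 mi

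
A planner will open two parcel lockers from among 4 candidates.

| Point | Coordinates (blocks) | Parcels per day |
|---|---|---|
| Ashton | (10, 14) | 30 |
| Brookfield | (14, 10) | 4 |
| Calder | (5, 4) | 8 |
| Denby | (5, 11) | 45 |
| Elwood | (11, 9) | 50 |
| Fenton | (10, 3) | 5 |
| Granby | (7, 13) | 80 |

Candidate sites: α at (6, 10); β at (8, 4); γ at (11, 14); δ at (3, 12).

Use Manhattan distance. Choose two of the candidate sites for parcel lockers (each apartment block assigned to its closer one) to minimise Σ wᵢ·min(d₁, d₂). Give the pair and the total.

{α, γ}, total 829

Evaluate every pair (each demand assigned to the nearer of the two):
  {α, γ}: total = 829
  {γ, δ}: total = 983
  {α, β}: total = 1021
  {α, δ}: total = 1093
  {β, γ}: total = 1152
  {β, δ}: total = 1292
Best pair: {α, γ} with total 829.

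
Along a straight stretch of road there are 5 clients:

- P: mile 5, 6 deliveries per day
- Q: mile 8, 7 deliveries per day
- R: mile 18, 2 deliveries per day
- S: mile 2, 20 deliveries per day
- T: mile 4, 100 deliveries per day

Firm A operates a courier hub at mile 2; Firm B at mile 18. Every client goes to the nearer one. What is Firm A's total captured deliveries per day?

133

The indifferent point is the midpoint (2+18)/2 = 10; clients left of it (closer to Firm A at 2) go to Firm A, those right go to Firm B.
  S at 2 (w=20) → Firm A
  T at 4 (w=100) → Firm A
  P at 5 (w=6) → Firm A
  Q at 8 (w=7) → Firm A
  R at 18 (w=2) → Firm B
Firm A captures 133; Firm B captures 2.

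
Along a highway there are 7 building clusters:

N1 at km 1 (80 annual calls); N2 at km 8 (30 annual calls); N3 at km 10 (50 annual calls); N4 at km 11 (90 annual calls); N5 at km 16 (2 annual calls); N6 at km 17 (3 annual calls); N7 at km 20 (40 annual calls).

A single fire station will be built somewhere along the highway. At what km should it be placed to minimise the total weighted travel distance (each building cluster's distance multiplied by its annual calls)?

For a sum of weighted absolute distances on a line, the optimum is the weighted median (not the mean). Total weight W = 295; half-weight = 147.5.
Sort by position and accumulate weight:
  km 1 (N1, w=80) → cum 80
  km 8 (N2, w=30) → cum 110
  km 10 (N3, w=50) → cum 160  ≥ 147.5 → median here
  km 11 (N4, w=90) → cum 250
  km 16 (N5, w=2) → cum 252
  km 17 (N6, w=3) → cum 255
  km 20 (N7, w=40) → cum 295
Optimal location: km 10.

x = 10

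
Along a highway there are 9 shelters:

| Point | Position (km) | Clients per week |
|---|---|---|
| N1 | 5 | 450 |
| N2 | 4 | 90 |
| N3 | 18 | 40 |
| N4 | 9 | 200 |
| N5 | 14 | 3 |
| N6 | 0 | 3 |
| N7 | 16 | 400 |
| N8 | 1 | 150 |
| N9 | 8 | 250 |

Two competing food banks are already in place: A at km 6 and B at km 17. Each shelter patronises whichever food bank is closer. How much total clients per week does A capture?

The indifferent point is the midpoint (6+17)/2 = 11.5; shelters left of it (closer to A at 6) go to A, those right go to B.
  N6 at 0 (w=3) → A
  N8 at 1 (w=150) → A
  N2 at 4 (w=90) → A
  N1 at 5 (w=450) → A
  N9 at 8 (w=250) → A
  N4 at 9 (w=200) → A
  N5 at 14 (w=3) → B
  N7 at 16 (w=400) → B
  N3 at 18 (w=40) → B
A captures 1143; B captures 443.

1143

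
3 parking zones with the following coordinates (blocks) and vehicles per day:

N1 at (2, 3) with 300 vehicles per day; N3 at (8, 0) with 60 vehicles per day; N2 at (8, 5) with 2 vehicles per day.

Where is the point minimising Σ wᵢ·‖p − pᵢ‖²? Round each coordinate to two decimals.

(3.03, 2.51)

The minimiser of Σwᵢ‖p−pᵢ‖² is the weighted centroid p* = (Σwᵢpᵢ)/(Σwᵢ).
Σwᵢ = 362.
Σwᵢxᵢ = 300·2 + 60·8 + 2·8 = 1096.
Σwᵢyᵢ = 300·3 + 60·0 + 2·5 = 910.
x* = 1096/362 = 3.03, y* = 910/362 = 2.51.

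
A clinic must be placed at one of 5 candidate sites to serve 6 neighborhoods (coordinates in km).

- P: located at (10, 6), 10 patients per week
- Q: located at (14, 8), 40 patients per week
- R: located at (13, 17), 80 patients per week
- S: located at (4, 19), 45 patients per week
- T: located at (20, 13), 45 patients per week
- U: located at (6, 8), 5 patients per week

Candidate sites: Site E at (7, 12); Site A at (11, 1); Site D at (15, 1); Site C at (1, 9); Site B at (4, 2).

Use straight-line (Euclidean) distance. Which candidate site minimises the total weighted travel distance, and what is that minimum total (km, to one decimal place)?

Total weighted distance at each candidate:
  Site E (7, 12): total = 1964.4
  Site A (11, 1): total = 3232.7
  Site D (15, 1): total = 3234.8
  Site C (1, 9): total = 3139.2
  Site B (4, 2): total = 3608.4
Minimum is at Site E with total 1964.4 km.

Site E, total 1964.4 km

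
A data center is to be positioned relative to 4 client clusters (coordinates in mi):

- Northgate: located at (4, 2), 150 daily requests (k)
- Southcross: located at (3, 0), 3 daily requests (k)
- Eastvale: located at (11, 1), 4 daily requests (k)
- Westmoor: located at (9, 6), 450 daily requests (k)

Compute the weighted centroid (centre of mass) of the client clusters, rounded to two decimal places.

(7.75, 4.95)

The minimiser of Σwᵢ‖p−pᵢ‖² is the weighted centroid p* = (Σwᵢpᵢ)/(Σwᵢ).
Σwᵢ = 607.
Σwᵢxᵢ = 150·4 + 3·3 + 4·11 + 450·9 = 4703.
Σwᵢyᵢ = 150·2 + 3·0 + 4·1 + 450·6 = 3004.
x* = 4703/607 = 7.75, y* = 3004/607 = 4.95.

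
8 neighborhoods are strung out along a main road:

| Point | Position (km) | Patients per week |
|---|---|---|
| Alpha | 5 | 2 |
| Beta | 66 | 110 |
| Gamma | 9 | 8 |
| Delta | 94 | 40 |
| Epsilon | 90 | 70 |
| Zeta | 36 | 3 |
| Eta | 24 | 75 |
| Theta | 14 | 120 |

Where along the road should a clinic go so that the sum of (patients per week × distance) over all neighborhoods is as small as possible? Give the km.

x = 66

For a sum of weighted absolute distances on a line, the optimum is the weighted median (not the mean). Total weight W = 428; half-weight = 214.
Sort by position and accumulate weight:
  km 5 (Alpha, w=2) → cum 2
  km 9 (Gamma, w=8) → cum 10
  km 14 (Theta, w=120) → cum 130
  km 24 (Eta, w=75) → cum 205
  km 36 (Zeta, w=3) → cum 208
  km 66 (Beta, w=110) → cum 318  ≥ 214 → median here
  km 90 (Epsilon, w=70) → cum 388
  km 94 (Delta, w=40) → cum 428
Optimal location: km 66.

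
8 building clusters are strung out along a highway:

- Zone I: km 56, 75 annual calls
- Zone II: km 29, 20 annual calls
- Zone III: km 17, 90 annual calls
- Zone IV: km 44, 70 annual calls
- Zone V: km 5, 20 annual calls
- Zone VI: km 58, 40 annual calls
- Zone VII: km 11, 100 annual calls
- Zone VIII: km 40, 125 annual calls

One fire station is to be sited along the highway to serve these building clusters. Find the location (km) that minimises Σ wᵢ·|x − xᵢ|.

x = 40

For a sum of weighted absolute distances on a line, the optimum is the weighted median (not the mean). Total weight W = 540; half-weight = 270.
Sort by position and accumulate weight:
  km 5 (Zone V, w=20) → cum 20
  km 11 (Zone VII, w=100) → cum 120
  km 17 (Zone III, w=90) → cum 210
  km 29 (Zone II, w=20) → cum 230
  km 40 (Zone VIII, w=125) → cum 355  ≥ 270 → median here
  km 44 (Zone IV, w=70) → cum 425
  km 56 (Zone I, w=75) → cum 500
  km 58 (Zone VI, w=40) → cum 540
Optimal location: km 40.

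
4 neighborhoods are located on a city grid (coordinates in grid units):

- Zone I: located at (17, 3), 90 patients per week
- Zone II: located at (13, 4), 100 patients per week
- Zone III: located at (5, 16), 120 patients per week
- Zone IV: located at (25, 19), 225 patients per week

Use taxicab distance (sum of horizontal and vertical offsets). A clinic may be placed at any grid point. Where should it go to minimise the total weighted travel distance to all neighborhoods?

(17, 16)

Manhattan distance separates: Σwᵢ(|x−xᵢ|+|y−yᵢ|) = Σwᵢ|x−xᵢ| + Σwᵢ|y−yᵢ|, so x and y are optimised independently as 1-D weighted medians.
Total weight W = 535; half = 267.5.
x-coordinate, sorted with cumulative weight:
  x=5 (Zone III, w=120) cum 120
  x=13 (Zone II, w=100) cum 220
  x=17 (Zone I, w=90) cum 310  ← median
  x=25 (Zone IV, w=225) cum 535
⇒ x* = 17
y-coordinate, sorted with cumulative weight:
  y=3 (Zone I, w=90) cum 90
  y=4 (Zone II, w=100) cum 190
  y=16 (Zone III, w=120) cum 310  ← median
  y=19 (Zone IV, w=225) cum 535
⇒ y* = 16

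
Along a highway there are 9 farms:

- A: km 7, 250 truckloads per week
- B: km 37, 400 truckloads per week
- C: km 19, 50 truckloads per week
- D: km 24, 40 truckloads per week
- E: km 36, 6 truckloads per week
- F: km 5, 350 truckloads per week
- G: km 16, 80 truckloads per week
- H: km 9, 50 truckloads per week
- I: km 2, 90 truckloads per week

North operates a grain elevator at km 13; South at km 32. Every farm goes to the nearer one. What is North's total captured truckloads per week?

The indifferent point is the midpoint (13+32)/2 = 22.5; farms left of it (closer to North at 13) go to North, those right go to South.
  I at 2 (w=90) → North
  F at 5 (w=350) → North
  A at 7 (w=250) → North
  H at 9 (w=50) → North
  G at 16 (w=80) → North
  C at 19 (w=50) → North
  D at 24 (w=40) → South
  E at 36 (w=6) → South
  B at 37 (w=400) → South
North captures 870; South captures 446.

870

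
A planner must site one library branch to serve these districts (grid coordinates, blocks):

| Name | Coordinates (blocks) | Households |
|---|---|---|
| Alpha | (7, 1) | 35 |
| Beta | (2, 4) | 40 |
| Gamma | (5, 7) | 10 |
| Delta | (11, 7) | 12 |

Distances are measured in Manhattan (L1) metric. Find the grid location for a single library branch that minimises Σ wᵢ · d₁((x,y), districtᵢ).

(5, 4)

Manhattan distance separates: Σwᵢ(|x−xᵢ|+|y−yᵢ|) = Σwᵢ|x−xᵢ| + Σwᵢ|y−yᵢ|, so x and y are optimised independently as 1-D weighted medians.
Total weight W = 97; half = 48.5.
x-coordinate, sorted with cumulative weight:
  x=2 (Beta, w=40) cum 40
  x=5 (Gamma, w=10) cum 50  ← median
  x=7 (Alpha, w=35) cum 85
  x=11 (Delta, w=12) cum 97
⇒ x* = 5
y-coordinate, sorted with cumulative weight:
  y=1 (Alpha, w=35) cum 35
  y=4 (Beta, w=40) cum 75  ← median
  y=7 (Gamma, w=10) cum 85
  y=7 (Delta, w=12) cum 97
⇒ y* = 4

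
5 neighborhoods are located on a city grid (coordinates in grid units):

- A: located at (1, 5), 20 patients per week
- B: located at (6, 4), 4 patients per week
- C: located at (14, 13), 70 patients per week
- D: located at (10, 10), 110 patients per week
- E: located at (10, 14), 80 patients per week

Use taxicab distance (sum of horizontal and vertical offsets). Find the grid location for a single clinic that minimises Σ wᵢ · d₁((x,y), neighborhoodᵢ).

(10, 13)

Manhattan distance separates: Σwᵢ(|x−xᵢ|+|y−yᵢ|) = Σwᵢ|x−xᵢ| + Σwᵢ|y−yᵢ|, so x and y are optimised independently as 1-D weighted medians.
Total weight W = 284; half = 142.
x-coordinate, sorted with cumulative weight:
  x=1 (A, w=20) cum 20
  x=6 (B, w=4) cum 24
  x=10 (D, w=110) cum 134
  x=10 (E, w=80) cum 214  ← median
  x=14 (C, w=70) cum 284
⇒ x* = 10
y-coordinate, sorted with cumulative weight:
  y=4 (B, w=4) cum 4
  y=5 (A, w=20) cum 24
  y=10 (D, w=110) cum 134
  y=13 (C, w=70) cum 204  ← median
  y=14 (E, w=80) cum 284
⇒ y* = 13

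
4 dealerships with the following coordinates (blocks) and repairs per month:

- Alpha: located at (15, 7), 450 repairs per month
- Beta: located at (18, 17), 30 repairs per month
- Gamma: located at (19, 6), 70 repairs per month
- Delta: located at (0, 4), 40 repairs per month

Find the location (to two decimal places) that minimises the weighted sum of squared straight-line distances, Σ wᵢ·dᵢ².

(14.61, 7.19)

The minimiser of Σwᵢ‖p−pᵢ‖² is the weighted centroid p* = (Σwᵢpᵢ)/(Σwᵢ).
Σwᵢ = 590.
Σwᵢxᵢ = 450·15 + 30·18 + 70·19 + 40·0 = 8620.
Σwᵢyᵢ = 450·7 + 30·17 + 70·6 + 40·4 = 4240.
x* = 8620/590 = 14.61, y* = 4240/590 = 7.19.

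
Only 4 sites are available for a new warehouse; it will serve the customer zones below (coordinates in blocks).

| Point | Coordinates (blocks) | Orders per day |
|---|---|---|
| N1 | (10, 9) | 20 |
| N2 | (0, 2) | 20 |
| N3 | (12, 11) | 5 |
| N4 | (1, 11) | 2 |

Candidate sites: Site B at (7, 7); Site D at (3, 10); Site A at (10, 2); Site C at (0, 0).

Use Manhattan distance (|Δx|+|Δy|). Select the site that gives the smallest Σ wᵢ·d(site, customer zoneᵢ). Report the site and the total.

Total weighted distance at each candidate:
  Site B (7, 7): total = 405
  Site D (3, 10): total = 436
  Site A (10, 2): total = 431
  Site C (0, 0): total = 559
Minimum is at Site B with total 405 blocks.

Site B, total 405 blocks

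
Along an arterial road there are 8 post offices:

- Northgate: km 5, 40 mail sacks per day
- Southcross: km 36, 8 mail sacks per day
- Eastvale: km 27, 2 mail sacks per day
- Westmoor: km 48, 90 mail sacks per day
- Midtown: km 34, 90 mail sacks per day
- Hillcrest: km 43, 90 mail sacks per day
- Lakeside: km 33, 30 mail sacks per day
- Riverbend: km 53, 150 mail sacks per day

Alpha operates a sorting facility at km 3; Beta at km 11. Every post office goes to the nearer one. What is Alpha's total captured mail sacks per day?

40

The indifferent point is the midpoint (3+11)/2 = 7; post offices left of it (closer to Alpha at 3) go to Alpha, those right go to Beta.
  Northgate at 5 (w=40) → Alpha
  Eastvale at 27 (w=2) → Beta
  Lakeside at 33 (w=30) → Beta
  Midtown at 34 (w=90) → Beta
  Southcross at 36 (w=8) → Beta
  Hillcrest at 43 (w=90) → Beta
  Westmoor at 48 (w=90) → Beta
  Riverbend at 53 (w=150) → Beta
Alpha captures 40; Beta captures 460.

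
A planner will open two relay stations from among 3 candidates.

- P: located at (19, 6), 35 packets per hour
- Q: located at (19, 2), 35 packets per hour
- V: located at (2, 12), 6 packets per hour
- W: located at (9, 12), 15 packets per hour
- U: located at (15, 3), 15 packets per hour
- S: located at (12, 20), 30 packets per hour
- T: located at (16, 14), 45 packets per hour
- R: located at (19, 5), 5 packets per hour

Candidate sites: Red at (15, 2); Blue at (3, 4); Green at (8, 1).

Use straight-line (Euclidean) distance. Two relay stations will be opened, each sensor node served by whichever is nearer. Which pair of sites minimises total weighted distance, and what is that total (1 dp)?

Evaluate every pair (each demand assigned to the nearer of the two):
  {Red, Blue}: total = 1665.7
  {Red, Green}: total = 1708.2
  {Blue, Green}: total = 2413.2
Best pair: {Red, Blue} with total 1665.7.

{Red, Blue}, total 1665.7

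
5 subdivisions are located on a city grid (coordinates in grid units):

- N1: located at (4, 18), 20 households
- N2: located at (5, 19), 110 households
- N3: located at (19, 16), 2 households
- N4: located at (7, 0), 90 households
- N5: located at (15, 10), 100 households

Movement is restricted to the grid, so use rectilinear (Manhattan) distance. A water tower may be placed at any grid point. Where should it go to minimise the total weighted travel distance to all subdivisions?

(7, 10)

Manhattan distance separates: Σwᵢ(|x−xᵢ|+|y−yᵢ|) = Σwᵢ|x−xᵢ| + Σwᵢ|y−yᵢ|, so x and y are optimised independently as 1-D weighted medians.
Total weight W = 322; half = 161.
x-coordinate, sorted with cumulative weight:
  x=4 (N1, w=20) cum 20
  x=5 (N2, w=110) cum 130
  x=7 (N4, w=90) cum 220  ← median
  x=15 (N5, w=100) cum 320
  x=19 (N3, w=2) cum 322
⇒ x* = 7
y-coordinate, sorted with cumulative weight:
  y=0 (N4, w=90) cum 90
  y=10 (N5, w=100) cum 190  ← median
  y=16 (N3, w=2) cum 192
  y=18 (N1, w=20) cum 212
  y=19 (N2, w=110) cum 322
⇒ y* = 10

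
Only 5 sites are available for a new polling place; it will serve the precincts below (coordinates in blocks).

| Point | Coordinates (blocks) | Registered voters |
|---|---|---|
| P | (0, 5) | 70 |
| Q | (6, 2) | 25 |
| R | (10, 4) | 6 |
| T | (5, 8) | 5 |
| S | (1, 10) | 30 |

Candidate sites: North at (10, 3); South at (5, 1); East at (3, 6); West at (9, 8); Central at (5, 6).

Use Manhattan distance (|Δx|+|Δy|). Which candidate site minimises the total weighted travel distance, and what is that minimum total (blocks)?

East, total 709 blocks

Total weighted distance at each candidate:
  North (10, 3): total = 1501
  South (5, 1): total = 1153
  East (3, 6): total = 709
  West (9, 8): total = 1415
  Central (5, 6): total = 837
Minimum is at East with total 709 blocks.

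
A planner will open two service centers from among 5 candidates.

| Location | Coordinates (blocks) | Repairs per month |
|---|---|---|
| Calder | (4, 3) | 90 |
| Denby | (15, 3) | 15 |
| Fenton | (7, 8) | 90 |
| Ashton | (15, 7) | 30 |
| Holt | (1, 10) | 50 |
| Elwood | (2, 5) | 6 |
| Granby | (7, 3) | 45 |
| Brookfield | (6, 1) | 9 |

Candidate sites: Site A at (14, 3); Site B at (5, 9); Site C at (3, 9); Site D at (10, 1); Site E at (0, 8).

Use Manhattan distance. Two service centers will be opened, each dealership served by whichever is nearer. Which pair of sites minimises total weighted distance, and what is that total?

{Site A, Site B}, total 1753

Evaluate every pair (each demand assigned to the nearer of the two):
  {Site A, Site B}: total = 1753
  {Site A, Site C}: total = 1830
  {Site B, Site D}: total = 1888
  {Site C, Site D}: total = 1956
  {Site B, Site C}: total = 2121
  {Site B, Site E}: total = 2121
  {Site A, Site E}: total = 2190
  {Site D, Site E}: total = 2226
  {Site C, Site E}: total = 2499
  {Site A, Site D}: total = 3018
Best pair: {Site A, Site B} with total 1753.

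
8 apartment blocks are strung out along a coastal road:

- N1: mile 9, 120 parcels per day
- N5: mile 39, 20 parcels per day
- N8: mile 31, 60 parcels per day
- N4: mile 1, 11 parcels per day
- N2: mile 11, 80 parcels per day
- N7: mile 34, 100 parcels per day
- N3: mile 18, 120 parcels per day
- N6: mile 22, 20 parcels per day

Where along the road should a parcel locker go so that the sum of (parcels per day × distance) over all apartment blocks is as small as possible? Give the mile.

x = 18

For a sum of weighted absolute distances on a line, the optimum is the weighted median (not the mean). Total weight W = 531; half-weight = 265.5.
Sort by position and accumulate weight:
  mile 1 (N4, w=11) → cum 11
  mile 9 (N1, w=120) → cum 131
  mile 11 (N2, w=80) → cum 211
  mile 18 (N3, w=120) → cum 331  ≥ 265.5 → median here
  mile 22 (N6, w=20) → cum 351
  mile 31 (N8, w=60) → cum 411
  mile 34 (N7, w=100) → cum 511
  mile 39 (N5, w=20) → cum 531
Optimal location: mile 18.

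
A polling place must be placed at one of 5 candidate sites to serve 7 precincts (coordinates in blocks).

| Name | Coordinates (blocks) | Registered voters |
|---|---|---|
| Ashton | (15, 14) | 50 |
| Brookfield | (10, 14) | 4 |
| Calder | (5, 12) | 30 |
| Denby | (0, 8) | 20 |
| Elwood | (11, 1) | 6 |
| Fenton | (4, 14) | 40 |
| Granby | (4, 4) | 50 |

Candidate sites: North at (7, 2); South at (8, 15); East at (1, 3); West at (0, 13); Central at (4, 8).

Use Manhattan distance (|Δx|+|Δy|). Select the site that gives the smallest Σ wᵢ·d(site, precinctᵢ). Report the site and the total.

Central, total 1652 blocks

Total weighted distance at each candidate:
  North (7, 2): total = 2560
  South (8, 15): total = 1944
  East (1, 3): total = 2672
  West (0, 13): total = 2112
  Central (4, 8): total = 1652
Minimum is at Central with total 1652 blocks.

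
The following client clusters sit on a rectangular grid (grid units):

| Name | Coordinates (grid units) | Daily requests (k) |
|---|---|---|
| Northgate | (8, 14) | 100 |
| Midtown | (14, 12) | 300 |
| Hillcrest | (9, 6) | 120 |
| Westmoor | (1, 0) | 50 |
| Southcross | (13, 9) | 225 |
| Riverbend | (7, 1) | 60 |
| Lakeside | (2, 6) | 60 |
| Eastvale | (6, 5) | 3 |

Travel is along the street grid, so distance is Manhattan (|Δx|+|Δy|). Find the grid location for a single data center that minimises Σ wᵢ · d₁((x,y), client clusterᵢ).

(13, 9)

Manhattan distance separates: Σwᵢ(|x−xᵢ|+|y−yᵢ|) = Σwᵢ|x−xᵢ| + Σwᵢ|y−yᵢ|, so x and y are optimised independently as 1-D weighted medians.
Total weight W = 918; half = 459.
x-coordinate, sorted with cumulative weight:
  x=1 (Westmoor, w=50) cum 50
  x=2 (Lakeside, w=60) cum 110
  x=6 (Eastvale, w=3) cum 113
  x=7 (Riverbend, w=60) cum 173
  x=8 (Northgate, w=100) cum 273
  x=9 (Hillcrest, w=120) cum 393
  x=13 (Southcross, w=225) cum 618  ← median
  x=14 (Midtown, w=300) cum 918
⇒ x* = 13
y-coordinate, sorted with cumulative weight:
  y=0 (Westmoor, w=50) cum 50
  y=1 (Riverbend, w=60) cum 110
  y=5 (Eastvale, w=3) cum 113
  y=6 (Hillcrest, w=120) cum 233
  y=6 (Lakeside, w=60) cum 293
  y=9 (Southcross, w=225) cum 518  ← median
  y=12 (Midtown, w=300) cum 818
  y=14 (Northgate, w=100) cum 918
⇒ y* = 9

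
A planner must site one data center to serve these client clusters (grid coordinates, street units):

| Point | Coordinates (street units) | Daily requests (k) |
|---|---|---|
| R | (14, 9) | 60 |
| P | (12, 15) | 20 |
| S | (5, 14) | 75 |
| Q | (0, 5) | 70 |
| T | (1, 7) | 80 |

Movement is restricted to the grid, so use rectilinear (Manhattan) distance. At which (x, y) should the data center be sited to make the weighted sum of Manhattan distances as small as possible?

Manhattan distance separates: Σwᵢ(|x−xᵢ|+|y−yᵢ|) = Σwᵢ|x−xᵢ| + Σwᵢ|y−yᵢ|, so x and y are optimised independently as 1-D weighted medians.
Total weight W = 305; half = 152.5.
x-coordinate, sorted with cumulative weight:
  x=0 (Q, w=70) cum 70
  x=1 (T, w=80) cum 150
  x=5 (S, w=75) cum 225  ← median
  x=12 (P, w=20) cum 245
  x=14 (R, w=60) cum 305
⇒ x* = 5
y-coordinate, sorted with cumulative weight:
  y=5 (Q, w=70) cum 70
  y=7 (T, w=80) cum 150
  y=9 (R, w=60) cum 210  ← median
  y=14 (S, w=75) cum 285
  y=15 (P, w=20) cum 305
⇒ y* = 9

(5, 9)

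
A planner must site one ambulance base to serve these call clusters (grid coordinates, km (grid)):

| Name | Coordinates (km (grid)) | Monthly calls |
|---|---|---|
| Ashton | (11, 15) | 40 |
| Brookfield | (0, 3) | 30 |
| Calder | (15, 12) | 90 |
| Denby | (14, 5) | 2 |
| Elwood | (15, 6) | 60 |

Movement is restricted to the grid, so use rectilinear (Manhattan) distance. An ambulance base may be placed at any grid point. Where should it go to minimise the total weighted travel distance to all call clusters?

Manhattan distance separates: Σwᵢ(|x−xᵢ|+|y−yᵢ|) = Σwᵢ|x−xᵢ| + Σwᵢ|y−yᵢ|, so x and y are optimised independently as 1-D weighted medians.
Total weight W = 222; half = 111.
x-coordinate, sorted with cumulative weight:
  x=0 (Brookfield, w=30) cum 30
  x=11 (Ashton, w=40) cum 70
  x=14 (Denby, w=2) cum 72
  x=15 (Calder, w=90) cum 162  ← median
  x=15 (Elwood, w=60) cum 222
⇒ x* = 15
y-coordinate, sorted with cumulative weight:
  y=3 (Brookfield, w=30) cum 30
  y=5 (Denby, w=2) cum 32
  y=6 (Elwood, w=60) cum 92
  y=12 (Calder, w=90) cum 182  ← median
  y=15 (Ashton, w=40) cum 222
⇒ y* = 12

(15, 12)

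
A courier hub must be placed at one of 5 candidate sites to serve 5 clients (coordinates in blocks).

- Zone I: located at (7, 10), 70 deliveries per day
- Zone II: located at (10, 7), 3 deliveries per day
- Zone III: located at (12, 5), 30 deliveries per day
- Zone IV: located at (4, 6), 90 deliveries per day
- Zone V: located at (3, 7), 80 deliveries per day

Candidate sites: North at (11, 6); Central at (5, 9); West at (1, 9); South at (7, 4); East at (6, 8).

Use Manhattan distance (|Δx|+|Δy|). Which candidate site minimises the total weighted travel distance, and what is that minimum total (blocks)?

Total weighted distance at each candidate:
  North (11, 6): total = 1976
  Central (5, 9): total = 1241
  West (1, 9): total = 1833
  South (7, 4): total = 1628
  East (6, 8): total = 1175
Minimum is at East with total 1175 blocks.

East, total 1175 blocks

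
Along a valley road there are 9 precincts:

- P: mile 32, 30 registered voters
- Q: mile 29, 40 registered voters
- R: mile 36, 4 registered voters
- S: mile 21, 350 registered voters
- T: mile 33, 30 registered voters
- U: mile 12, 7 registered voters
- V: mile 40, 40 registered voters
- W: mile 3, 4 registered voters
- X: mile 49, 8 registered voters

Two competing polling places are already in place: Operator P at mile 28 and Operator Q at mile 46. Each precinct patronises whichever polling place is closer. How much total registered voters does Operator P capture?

The indifferent point is the midpoint (28+46)/2 = 37; precincts left of it (closer to Operator P at 28) go to Operator P, those right go to Operator Q.
  W at 3 (w=4) → Operator P
  U at 12 (w=7) → Operator P
  S at 21 (w=350) → Operator P
  Q at 29 (w=40) → Operator P
  P at 32 (w=30) → Operator P
  T at 33 (w=30) → Operator P
  R at 36 (w=4) → Operator P
  V at 40 (w=40) → Operator Q
  X at 49 (w=8) → Operator Q
Operator P captures 465; Operator Q captures 48.

465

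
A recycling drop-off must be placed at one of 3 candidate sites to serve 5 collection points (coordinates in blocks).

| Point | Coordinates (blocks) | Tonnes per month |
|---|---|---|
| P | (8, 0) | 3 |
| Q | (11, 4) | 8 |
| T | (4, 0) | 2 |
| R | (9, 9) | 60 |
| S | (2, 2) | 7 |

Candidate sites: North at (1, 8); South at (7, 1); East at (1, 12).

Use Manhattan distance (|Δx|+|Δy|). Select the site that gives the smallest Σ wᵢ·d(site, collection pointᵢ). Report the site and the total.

Total weighted distance at each candidate:
  North (1, 8): total = 768
  South (7, 1): total = 712
  East (1, 12): total = 968
Minimum is at South with total 712 blocks.

South, total 712 blocks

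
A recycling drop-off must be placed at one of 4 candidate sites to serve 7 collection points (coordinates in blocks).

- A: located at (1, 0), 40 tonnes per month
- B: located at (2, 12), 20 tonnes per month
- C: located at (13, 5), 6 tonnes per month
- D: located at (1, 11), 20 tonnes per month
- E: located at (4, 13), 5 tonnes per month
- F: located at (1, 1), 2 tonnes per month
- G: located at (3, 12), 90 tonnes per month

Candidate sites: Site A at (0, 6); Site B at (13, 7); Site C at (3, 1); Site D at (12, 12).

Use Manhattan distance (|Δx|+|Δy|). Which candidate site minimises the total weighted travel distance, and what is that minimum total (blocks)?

Site A, total 1521 blocks

Total weighted distance at each candidate:
  Site A (0, 6): total = 1521
  Site B (13, 7): total = 2873
  Site C (3, 1): total = 1743
  Site D (12, 12): total = 2307
Minimum is at Site A with total 1521 blocks.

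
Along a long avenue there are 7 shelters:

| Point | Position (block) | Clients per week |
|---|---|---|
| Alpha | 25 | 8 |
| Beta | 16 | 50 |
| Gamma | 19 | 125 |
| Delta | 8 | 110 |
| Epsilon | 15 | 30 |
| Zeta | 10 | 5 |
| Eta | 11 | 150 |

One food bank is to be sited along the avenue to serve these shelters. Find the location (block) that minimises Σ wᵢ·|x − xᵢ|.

x = 11

For a sum of weighted absolute distances on a line, the optimum is the weighted median (not the mean). Total weight W = 478; half-weight = 239.
Sort by position and accumulate weight:
  block 8 (Delta, w=110) → cum 110
  block 10 (Zeta, w=5) → cum 115
  block 11 (Eta, w=150) → cum 265  ≥ 239 → median here
  block 15 (Epsilon, w=30) → cum 295
  block 16 (Beta, w=50) → cum 345
  block 19 (Gamma, w=125) → cum 470
  block 25 (Alpha, w=8) → cum 478
Optimal location: block 11.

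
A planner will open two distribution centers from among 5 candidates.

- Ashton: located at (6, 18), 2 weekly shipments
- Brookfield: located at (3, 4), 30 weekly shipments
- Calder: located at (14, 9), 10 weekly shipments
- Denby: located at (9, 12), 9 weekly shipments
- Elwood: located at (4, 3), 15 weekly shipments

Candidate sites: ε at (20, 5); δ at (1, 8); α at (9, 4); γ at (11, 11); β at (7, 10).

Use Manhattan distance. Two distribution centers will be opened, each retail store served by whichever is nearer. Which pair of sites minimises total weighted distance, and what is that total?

{α, γ}, total 371

Evaluate every pair (each demand assigned to the nearer of the two):
  {α, γ}: total = 371
  {δ, γ}: total = 401
  {α, β}: total = 404
  {δ, β}: total = 434
  {δ, α}: total = 472
  {ε, α}: total = 476
  {ε, δ}: total = 538
  {γ, β}: total = 545
  {ε, β}: total = 584
  {ε, γ}: total = 776
Best pair: {α, γ} with total 371.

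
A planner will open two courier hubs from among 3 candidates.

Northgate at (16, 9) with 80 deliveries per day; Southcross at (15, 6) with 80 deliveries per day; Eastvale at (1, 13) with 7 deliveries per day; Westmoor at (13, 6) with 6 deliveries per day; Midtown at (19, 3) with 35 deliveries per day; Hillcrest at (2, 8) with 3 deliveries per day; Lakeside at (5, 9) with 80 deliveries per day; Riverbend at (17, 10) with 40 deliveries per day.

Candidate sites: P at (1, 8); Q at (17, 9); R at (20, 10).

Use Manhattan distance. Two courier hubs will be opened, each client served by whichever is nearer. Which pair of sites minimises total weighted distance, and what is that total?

{P, Q}, total 1280

Evaluate every pair (each demand assigned to the nearer of the two):
  {P, Q}: total = 1280
  {Q, R}: total = 1990
  {P, R}: total = 2024
Best pair: {P, Q} with total 1280.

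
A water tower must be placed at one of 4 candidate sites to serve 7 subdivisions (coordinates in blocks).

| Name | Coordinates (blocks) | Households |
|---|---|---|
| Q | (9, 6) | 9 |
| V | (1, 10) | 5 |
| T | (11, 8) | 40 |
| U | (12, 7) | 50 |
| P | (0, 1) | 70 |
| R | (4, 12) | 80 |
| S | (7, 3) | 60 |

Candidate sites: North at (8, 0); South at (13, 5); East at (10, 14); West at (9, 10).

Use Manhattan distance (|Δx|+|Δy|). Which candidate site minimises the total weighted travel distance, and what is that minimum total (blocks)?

Total weighted distance at each candidate:
  North (8, 0): total = 3288
  South (13, 5): total = 3430
  East (10, 14): total = 3966
  West (9, 10): total = 2896
Minimum is at West with total 2896 blocks.

West, total 2896 blocks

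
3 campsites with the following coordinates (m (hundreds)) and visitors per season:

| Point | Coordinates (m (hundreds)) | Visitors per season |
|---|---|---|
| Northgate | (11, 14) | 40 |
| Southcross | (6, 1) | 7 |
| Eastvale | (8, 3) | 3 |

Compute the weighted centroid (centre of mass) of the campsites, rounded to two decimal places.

The minimiser of Σwᵢ‖p−pᵢ‖² is the weighted centroid p* = (Σwᵢpᵢ)/(Σwᵢ).
Σwᵢ = 50.
Σwᵢxᵢ = 40·11 + 7·6 + 3·8 = 506.
Σwᵢyᵢ = 40·14 + 7·1 + 3·3 = 576.
x* = 506/50 = 10.12, y* = 576/50 = 11.52.

(10.12, 11.52)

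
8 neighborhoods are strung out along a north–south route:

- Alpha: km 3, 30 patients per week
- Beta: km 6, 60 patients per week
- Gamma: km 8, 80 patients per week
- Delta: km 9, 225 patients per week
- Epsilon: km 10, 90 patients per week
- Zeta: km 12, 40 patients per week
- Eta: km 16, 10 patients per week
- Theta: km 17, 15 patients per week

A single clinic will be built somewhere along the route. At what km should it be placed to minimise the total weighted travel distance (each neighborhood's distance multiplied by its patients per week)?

For a sum of weighted absolute distances on a line, the optimum is the weighted median (not the mean). Total weight W = 550; half-weight = 275.
Sort by position and accumulate weight:
  km 3 (Alpha, w=30) → cum 30
  km 6 (Beta, w=60) → cum 90
  km 8 (Gamma, w=80) → cum 170
  km 9 (Delta, w=225) → cum 395  ≥ 275 → median here
  km 10 (Epsilon, w=90) → cum 485
  km 12 (Zeta, w=40) → cum 525
  km 16 (Eta, w=10) → cum 535
  km 17 (Theta, w=15) → cum 550
Optimal location: km 9.

x = 9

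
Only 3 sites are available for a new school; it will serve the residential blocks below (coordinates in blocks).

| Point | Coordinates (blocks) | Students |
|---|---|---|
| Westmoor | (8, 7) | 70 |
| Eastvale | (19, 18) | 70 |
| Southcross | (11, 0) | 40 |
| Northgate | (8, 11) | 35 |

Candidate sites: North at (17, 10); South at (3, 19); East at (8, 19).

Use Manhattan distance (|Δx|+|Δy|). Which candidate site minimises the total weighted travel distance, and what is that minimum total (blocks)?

North, total 2530 blocks

Total weighted distance at each candidate:
  North (17, 10): total = 2530
  South (3, 19): total = 3915
  East (8, 19): total = 2840
Minimum is at North with total 2530 blocks.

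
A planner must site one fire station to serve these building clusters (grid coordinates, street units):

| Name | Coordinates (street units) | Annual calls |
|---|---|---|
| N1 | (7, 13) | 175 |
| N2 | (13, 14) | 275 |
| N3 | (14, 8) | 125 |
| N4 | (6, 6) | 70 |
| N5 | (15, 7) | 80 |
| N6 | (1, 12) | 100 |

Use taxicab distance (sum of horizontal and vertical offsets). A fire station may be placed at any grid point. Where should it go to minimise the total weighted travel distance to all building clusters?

Manhattan distance separates: Σwᵢ(|x−xᵢ|+|y−yᵢ|) = Σwᵢ|x−xᵢ| + Σwᵢ|y−yᵢ|, so x and y are optimised independently as 1-D weighted medians.
Total weight W = 825; half = 412.5.
x-coordinate, sorted with cumulative weight:
  x=1 (N6, w=100) cum 100
  x=6 (N4, w=70) cum 170
  x=7 (N1, w=175) cum 345
  x=13 (N2, w=275) cum 620  ← median
  x=14 (N3, w=125) cum 745
  x=15 (N5, w=80) cum 825
⇒ x* = 13
y-coordinate, sorted with cumulative weight:
  y=6 (N4, w=70) cum 70
  y=7 (N5, w=80) cum 150
  y=8 (N3, w=125) cum 275
  y=12 (N6, w=100) cum 375
  y=13 (N1, w=175) cum 550  ← median
  y=14 (N2, w=275) cum 825
⇒ y* = 13

(13, 13)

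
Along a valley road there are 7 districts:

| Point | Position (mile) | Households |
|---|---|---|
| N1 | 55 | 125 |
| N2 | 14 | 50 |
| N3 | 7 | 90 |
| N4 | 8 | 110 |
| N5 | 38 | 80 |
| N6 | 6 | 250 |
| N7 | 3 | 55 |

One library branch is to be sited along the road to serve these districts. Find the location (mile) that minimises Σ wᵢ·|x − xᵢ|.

x = 7

For a sum of weighted absolute distances on a line, the optimum is the weighted median (not the mean). Total weight W = 760; half-weight = 380.
Sort by position and accumulate weight:
  mile 3 (N7, w=55) → cum 55
  mile 6 (N6, w=250) → cum 305
  mile 7 (N3, w=90) → cum 395  ≥ 380 → median here
  mile 8 (N4, w=110) → cum 505
  mile 14 (N2, w=50) → cum 555
  mile 38 (N5, w=80) → cum 635
  mile 55 (N1, w=125) → cum 760
Optimal location: mile 7.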